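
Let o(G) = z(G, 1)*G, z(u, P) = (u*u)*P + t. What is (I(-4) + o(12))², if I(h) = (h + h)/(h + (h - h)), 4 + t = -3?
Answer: 2709316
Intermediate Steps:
t = -7 (t = -4 - 3 = -7)
z(u, P) = -7 + P*u² (z(u, P) = (u*u)*P - 7 = u²*P - 7 = P*u² - 7 = -7 + P*u²)
o(G) = G*(-7 + G²) (o(G) = (-7 + 1*G²)*G = (-7 + G²)*G = G*(-7 + G²))
I(h) = 2 (I(h) = (2*h)/(h + 0) = (2*h)/h = 2)
(I(-4) + o(12))² = (2 + 12*(-7 + 12²))² = (2 + 12*(-7 + 144))² = (2 + 12*137)² = (2 + 1644)² = 1646² = 2709316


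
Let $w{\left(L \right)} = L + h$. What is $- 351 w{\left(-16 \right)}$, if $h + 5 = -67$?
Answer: $30888$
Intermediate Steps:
$h = -72$ ($h = -5 - 67 = -72$)
$w{\left(L \right)} = -72 + L$ ($w{\left(L \right)} = L - 72 = -72 + L$)
$- 351 w{\left(-16 \right)} = - 351 \left(-72 - 16\right) = \left(-351\right) \left(-88\right) = 30888$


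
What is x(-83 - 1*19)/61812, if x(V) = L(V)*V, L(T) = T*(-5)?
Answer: -85/101 ≈ -0.84158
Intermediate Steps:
L(T) = -5*T
x(V) = -5*V² (x(V) = (-5*V)*V = -5*V²)
x(-83 - 1*19)/61812 = -5*(-83 - 1*19)²/61812 = -5*(-83 - 19)²*(1/61812) = -5*(-102)²*(1/61812) = -5*10404*(1/61812) = -52020*1/61812 = -85/101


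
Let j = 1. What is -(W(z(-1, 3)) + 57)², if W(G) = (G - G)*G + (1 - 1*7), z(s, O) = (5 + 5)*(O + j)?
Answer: -2601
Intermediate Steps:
z(s, O) = 10 + 10*O (z(s, O) = (5 + 5)*(O + 1) = 10*(1 + O) = 10 + 10*O)
W(G) = -6 (W(G) = 0*G + (1 - 7) = 0 - 6 = -6)
-(W(z(-1, 3)) + 57)² = -(-6 + 57)² = -1*51² = -1*2601 = -2601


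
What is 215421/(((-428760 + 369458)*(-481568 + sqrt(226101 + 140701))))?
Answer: 58020056/7691594498763 + 71807*sqrt(366802)/4584190321262748 ≈ 7.5528e-6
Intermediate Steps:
215421/(((-428760 + 369458)*(-481568 + sqrt(226101 + 140701)))) = 215421/((-59302*(-481568 + sqrt(366802)))) = 215421/(28557945536 - 59302*sqrt(366802))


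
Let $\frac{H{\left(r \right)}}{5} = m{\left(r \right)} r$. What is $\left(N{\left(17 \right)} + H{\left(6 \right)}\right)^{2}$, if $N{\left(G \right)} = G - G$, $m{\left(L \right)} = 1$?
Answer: $900$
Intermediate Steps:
$N{\left(G \right)} = 0$
$H{\left(r \right)} = 5 r$ ($H{\left(r \right)} = 5 \cdot 1 r = 5 r$)
$\left(N{\left(17 \right)} + H{\left(6 \right)}\right)^{2} = \left(0 + 5 \cdot 6\right)^{2} = \left(0 + 30\right)^{2} = 30^{2} = 900$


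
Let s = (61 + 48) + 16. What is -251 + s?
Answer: -126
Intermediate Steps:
s = 125 (s = 109 + 16 = 125)
-251 + s = -251 + 125 = -126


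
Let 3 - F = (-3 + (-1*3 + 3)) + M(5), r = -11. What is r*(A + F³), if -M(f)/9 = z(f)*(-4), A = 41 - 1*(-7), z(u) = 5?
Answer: 57947736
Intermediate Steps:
A = 48 (A = 41 + 7 = 48)
M(f) = 180 (M(f) = -45*(-4) = -9*(-20) = 180)
F = -174 (F = 3 - ((-3 + (-1*3 + 3)) + 180) = 3 - ((-3 + (-3 + 3)) + 180) = 3 - ((-3 + 0) + 180) = 3 - (-3 + 180) = 3 - 1*177 = 3 - 177 = -174)
r*(A + F³) = -11*(48 + (-174)³) = -11*(48 - 5268024) = -11*(-5267976) = 57947736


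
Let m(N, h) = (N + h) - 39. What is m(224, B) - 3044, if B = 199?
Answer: -2660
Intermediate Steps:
m(N, h) = -39 + N + h
m(224, B) - 3044 = (-39 + 224 + 199) - 3044 = 384 - 3044 = -2660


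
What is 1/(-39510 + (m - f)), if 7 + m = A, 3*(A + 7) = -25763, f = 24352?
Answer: -3/217391 ≈ -1.3800e-5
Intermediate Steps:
A = -25784/3 (A = -7 + (1/3)*(-25763) = -7 - 25763/3 = -25784/3 ≈ -8594.7)
m = -25805/3 (m = -7 - 25784/3 = -25805/3 ≈ -8601.7)
1/(-39510 + (m - f)) = 1/(-39510 + (-25805/3 - 1*24352)) = 1/(-39510 + (-25805/3 - 24352)) = 1/(-39510 - 98861/3) = 1/(-217391/3) = -3/217391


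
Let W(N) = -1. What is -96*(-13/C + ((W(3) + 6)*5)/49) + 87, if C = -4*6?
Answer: -685/49 ≈ -13.980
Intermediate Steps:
C = -24
-96*(-13/C + ((W(3) + 6)*5)/49) + 87 = -96*(-13/(-24) + ((-1 + 6)*5)/49) + 87 = -96*(-13*(-1/24) + (5*5)*(1/49)) + 87 = -96*(13/24 + 25*(1/49)) + 87 = -96*(13/24 + 25/49) + 87 = -96*1237/1176 + 87 = -4948/49 + 87 = -685/49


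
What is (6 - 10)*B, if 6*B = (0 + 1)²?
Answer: -⅔ ≈ -0.66667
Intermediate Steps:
B = ⅙ (B = (0 + 1)²/6 = (⅙)*1² = (⅙)*1 = ⅙ ≈ 0.16667)
(6 - 10)*B = (6 - 10)*(⅙) = -4*⅙ = -⅔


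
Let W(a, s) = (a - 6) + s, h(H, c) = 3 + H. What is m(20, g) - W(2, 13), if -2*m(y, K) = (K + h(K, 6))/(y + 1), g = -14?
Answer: -353/42 ≈ -8.4048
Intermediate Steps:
m(y, K) = -(3 + 2*K)/(2*(1 + y)) (m(y, K) = -(K + (3 + K))/(2*(y + 1)) = -(3 + 2*K)/(2*(1 + y)))
W(a, s) = -6 + a + s (W(a, s) = (-6 + a) + s = -6 + a + s)
m(20, g) - W(2, 13) = (-3/2 - 1*(-14))/(1 + 20) - (-6 + 2 + 13) = (-3/2 + 14)/21 - 1*9 = (1/21)*(25/2) - 9 = 25/42 - 9 = -353/42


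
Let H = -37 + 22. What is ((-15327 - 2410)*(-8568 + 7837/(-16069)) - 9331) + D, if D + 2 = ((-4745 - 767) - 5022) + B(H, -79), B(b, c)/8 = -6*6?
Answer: 2441830962678/16069 ≈ 1.5196e+8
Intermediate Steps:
H = -15
B(b, c) = -288 (B(b, c) = 8*(-6*6) = 8*(-36) = -288)
D = -10824 (D = -2 + (((-4745 - 767) - 5022) - 288) = -2 + ((-5512 - 5022) - 288) = -2 + (-10534 - 288) = -2 - 10822 = -10824)
((-15327 - 2410)*(-8568 + 7837/(-16069)) - 9331) + D = ((-15327 - 2410)*(-8568 + 7837/(-16069)) - 9331) - 10824 = (-17737*(-8568 + 7837*(-1/16069)) - 9331) - 10824 = (-17737*(-8568 - 7837/16069) - 9331) - 10824 = (-17737*(-137687029/16069) - 9331) - 10824 = (2442154833373/16069 - 9331) - 10824 = 2442004893534/16069 - 10824 = 2441830962678/16069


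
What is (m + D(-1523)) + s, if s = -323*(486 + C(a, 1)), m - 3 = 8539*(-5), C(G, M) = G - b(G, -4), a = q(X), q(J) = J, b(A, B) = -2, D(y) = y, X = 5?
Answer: -203454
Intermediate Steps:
a = 5
C(G, M) = 2 + G (C(G, M) = G - 1*(-2) = G + 2 = 2 + G)
m = -42692 (m = 3 + 8539*(-5) = 3 - 42695 = -42692)
s = -159239 (s = -323*(486 + (2 + 5)) = -323*(486 + 7) = -323*493 = -159239)
(m + D(-1523)) + s = (-42692 - 1523) - 159239 = -44215 - 159239 = -203454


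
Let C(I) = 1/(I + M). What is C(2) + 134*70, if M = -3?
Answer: 9379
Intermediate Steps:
C(I) = 1/(-3 + I) (C(I) = 1/(I - 3) = 1/(-3 + I))
C(2) + 134*70 = 1/(-3 + 2) + 134*70 = 1/(-1) + 9380 = -1 + 9380 = 9379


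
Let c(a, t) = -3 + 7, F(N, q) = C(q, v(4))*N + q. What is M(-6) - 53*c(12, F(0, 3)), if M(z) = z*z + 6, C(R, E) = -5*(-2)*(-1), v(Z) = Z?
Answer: -170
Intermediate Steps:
C(R, E) = -10 (C(R, E) = 10*(-1) = -10)
M(z) = 6 + z² (M(z) = z² + 6 = 6 + z²)
F(N, q) = q - 10*N (F(N, q) = -10*N + q = q - 10*N)
c(a, t) = 4
M(-6) - 53*c(12, F(0, 3)) = (6 + (-6)²) - 53*4 = (6 + 36) - 212 = 42 - 212 = -170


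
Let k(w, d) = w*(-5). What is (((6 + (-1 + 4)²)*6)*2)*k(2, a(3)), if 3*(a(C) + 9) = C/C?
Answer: -1800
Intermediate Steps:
a(C) = -26/3 (a(C) = -9 + (C/C)/3 = -9 + (⅓)*1 = -9 + ⅓ = -26/3)
k(w, d) = -5*w
(((6 + (-1 + 4)²)*6)*2)*k(2, a(3)) = (((6 + (-1 + 4)²)*6)*2)*(-5*2) = (((6 + 3²)*6)*2)*(-10) = (((6 + 9)*6)*2)*(-10) = ((15*6)*2)*(-10) = (90*2)*(-10) = 180*(-10) = -1800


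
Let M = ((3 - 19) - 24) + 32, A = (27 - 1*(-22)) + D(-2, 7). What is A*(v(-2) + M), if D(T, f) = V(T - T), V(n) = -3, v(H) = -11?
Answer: -874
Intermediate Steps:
D(T, f) = -3
A = 46 (A = (27 - 1*(-22)) - 3 = (27 + 22) - 3 = 49 - 3 = 46)
M = -8 (M = (-16 - 24) + 32 = -40 + 32 = -8)
A*(v(-2) + M) = 46*(-11 - 8) = 46*(-19) = -874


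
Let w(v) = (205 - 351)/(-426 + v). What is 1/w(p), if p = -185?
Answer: 611/146 ≈ 4.1849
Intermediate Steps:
w(v) = -146/(-426 + v)
1/w(p) = 1/(-146/(-426 - 185)) = 1/(-146/(-611)) = 1/(-146*(-1/611)) = 1/(146/611) = 611/146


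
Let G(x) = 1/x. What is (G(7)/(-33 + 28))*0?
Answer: 0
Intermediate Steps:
(G(7)/(-33 + 28))*0 = (1/((-33 + 28)*7))*0 = ((1/7)/(-5))*0 = -1/5*1/7*0 = -1/35*0 = 0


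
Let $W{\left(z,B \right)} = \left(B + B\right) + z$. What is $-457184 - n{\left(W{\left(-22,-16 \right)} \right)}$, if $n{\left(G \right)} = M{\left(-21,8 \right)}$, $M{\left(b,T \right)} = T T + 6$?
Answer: $-457254$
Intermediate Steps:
$W{\left(z,B \right)} = z + 2 B$ ($W{\left(z,B \right)} = 2 B + z = z + 2 B$)
$M{\left(b,T \right)} = 6 + T^{2}$ ($M{\left(b,T \right)} = T^{2} + 6 = 6 + T^{2}$)
$n{\left(G \right)} = 70$ ($n{\left(G \right)} = 6 + 8^{2} = 6 + 64 = 70$)
$-457184 - n{\left(W{\left(-22,-16 \right)} \right)} = -457184 - 70 = -457254$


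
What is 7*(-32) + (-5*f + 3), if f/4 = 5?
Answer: -321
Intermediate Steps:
f = 20 (f = 4*5 = 20)
7*(-32) + (-5*f + 3) = 7*(-32) + (-5*20 + 3) = -224 + (-100 + 3) = -224 - 97 = -321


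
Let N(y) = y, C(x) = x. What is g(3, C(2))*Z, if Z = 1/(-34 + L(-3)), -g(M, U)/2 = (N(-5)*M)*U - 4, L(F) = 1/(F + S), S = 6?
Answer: -204/101 ≈ -2.0198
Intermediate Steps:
L(F) = 1/(6 + F) (L(F) = 1/(F + 6) = 1/(6 + F))
g(M, U) = 8 + 10*M*U (g(M, U) = -2*((-5*M)*U - 4) = -2*(-5*M*U - 4) = -2*(-4 - 5*M*U) = 8 + 10*M*U)
Z = -3/101 (Z = 1/(-34 + 1/(6 - 3)) = 1/(-34 + 1/3) = 1/(-34 + ⅓) = 1/(-101/3) = -3/101 ≈ -0.029703)
g(3, C(2))*Z = (8 + 10*3*2)*(-3/101) = (8 + 60)*(-3/101) = 68*(-3/101) = -204/101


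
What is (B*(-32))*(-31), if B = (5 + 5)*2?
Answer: 19840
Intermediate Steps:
B = 20 (B = 10*2 = 20)
(B*(-32))*(-31) = (20*(-32))*(-31) = -640*(-31) = 19840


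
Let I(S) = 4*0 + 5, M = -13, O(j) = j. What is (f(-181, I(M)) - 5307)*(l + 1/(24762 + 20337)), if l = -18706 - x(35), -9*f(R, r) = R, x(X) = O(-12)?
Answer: 40115466105310/405891 ≈ 9.8833e+7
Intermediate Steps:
x(X) = -12
I(S) = 5 (I(S) = 0 + 5 = 5)
f(R, r) = -R/9
l = -18694 (l = -18706 - 1*(-12) = -18706 + 12 = -18694)
(f(-181, I(M)) - 5307)*(l + 1/(24762 + 20337)) = (-1/9*(-181) - 5307)*(-18694 + 1/(24762 + 20337)) = (181/9 - 5307)*(-18694 + 1/45099) = -47582*(-18694 + 1/45099)/9 = -47582/9*(-843080705/45099) = 40115466105310/405891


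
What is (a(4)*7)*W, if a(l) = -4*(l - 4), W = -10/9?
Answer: 0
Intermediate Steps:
W = -10/9 (W = -10*⅑ = -10/9 ≈ -1.1111)
a(l) = 16 - 4*l (a(l) = -4*(-4 + l) = 16 - 4*l)
(a(4)*7)*W = ((16 - 4*4)*7)*(-10/9) = ((16 - 16)*7)*(-10/9) = (0*7)*(-10/9) = 0*(-10/9) = 0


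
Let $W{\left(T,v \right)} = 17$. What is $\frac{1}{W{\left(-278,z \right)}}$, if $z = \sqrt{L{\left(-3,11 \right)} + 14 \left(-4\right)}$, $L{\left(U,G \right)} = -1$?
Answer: $\frac{1}{17} \approx 0.058824$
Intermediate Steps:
$z = i \sqrt{57}$ ($z = \sqrt{-1 + 14 \left(-4\right)} = \sqrt{-1 - 56} = \sqrt{-57} = i \sqrt{57} \approx 7.5498 i$)
$\frac{1}{W{\left(-278,z \right)}} = \frac{1}{17}$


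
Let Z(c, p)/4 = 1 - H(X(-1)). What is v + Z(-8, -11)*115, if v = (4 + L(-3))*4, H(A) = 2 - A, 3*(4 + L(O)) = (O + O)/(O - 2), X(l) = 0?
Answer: -2292/5 ≈ -458.40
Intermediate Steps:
L(O) = -4 + 2*O/(3*(-2 + O)) (L(O) = -4 + ((O + O)/(O - 2))/3 = -4 + ((2*O)/(-2 + O))/3 = -4 + (2*O/(-2 + O))/3 = -4 + 2*O/(3*(-2 + O)))
Z(c, p) = -4 (Z(c, p) = 4*(1 - (2 - 1*0)) = 4*(1 - (2 + 0)) = 4*(1 - 1*2) = 4*(1 - 2) = 4*(-1) = -4)
v = 8/5 (v = (4 + 2*(12 - 5*(-3))/(3*(-2 - 3)))*4 = (4 + (⅔)*(12 + 15)/(-5))*4 = (4 + (⅔)*(-⅕)*27)*4 = (4 - 18/5)*4 = (⅖)*4 = 8/5 ≈ 1.6000)
v + Z(-8, -11)*115 = 8/5 - 4*115 = 8/5 - 460 = -2292/5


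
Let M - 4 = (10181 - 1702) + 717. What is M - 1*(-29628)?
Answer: 38828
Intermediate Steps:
M = 9200 (M = 4 + ((10181 - 1702) + 717) = 4 + (8479 + 717) = 4 + 9196 = 9200)
M - 1*(-29628) = 9200 - 1*(-29628) = 9200 + 29628 = 38828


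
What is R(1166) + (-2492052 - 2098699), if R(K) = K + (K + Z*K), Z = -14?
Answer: -4604743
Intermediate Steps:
R(K) = -12*K (R(K) = K + (K - 14*K) = K - 13*K = -12*K)
R(1166) + (-2492052 - 2098699) = -12*1166 + (-2492052 - 2098699) = -13992 - 4590751 = -4604743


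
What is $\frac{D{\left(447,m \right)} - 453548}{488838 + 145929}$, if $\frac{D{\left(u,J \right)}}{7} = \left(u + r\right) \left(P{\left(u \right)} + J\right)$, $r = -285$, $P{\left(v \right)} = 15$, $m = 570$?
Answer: $\frac{209842}{634767} \approx 0.33058$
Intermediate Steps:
$D{\left(u,J \right)} = 7 \left(-285 + u\right) \left(15 + J\right)$ ($D{\left(u,J \right)} = 7 \left(u - 285\right) \left(15 + J\right) = 7 \left(-285 + u\right) \left(15 + J\right)$)
$\frac{D{\left(447,m \right)} - 453548}{488838 + 145929} = \frac{\left(-29925 - 1137150 + 105 \cdot 447 + 7 \cdot 570 \cdot 447\right) - 453548}{488838 + 145929} = \frac{\left(-29925 - 1137150 + 46935 + 1783530\right) - 453548}{634767} = \left(663390 - 453548\right) \frac{1}{634767} = 209842 \cdot \frac{1}{634767} = \frac{209842}{634767}$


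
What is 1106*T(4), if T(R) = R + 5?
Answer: 9954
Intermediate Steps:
T(R) = 5 + R
1106*T(4) = 1106*(5 + 4) = 1106*9 = 9954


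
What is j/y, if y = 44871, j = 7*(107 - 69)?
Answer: 266/44871 ≈ 0.0059281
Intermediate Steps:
j = 266 (j = 7*38 = 266)
j/y = 266/44871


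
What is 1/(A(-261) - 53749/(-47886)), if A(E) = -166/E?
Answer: 4166082/7325855 ≈ 0.56868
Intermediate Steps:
1/(A(-261) - 53749/(-47886)) = 1/(-166/(-261) - 53749/(-47886)) = 1/(-166*(-1/261) - 53749*(-1/47886)) = 1/(166/261 + 53749/47886) = 1/(7325855/4166082) = 4166082/7325855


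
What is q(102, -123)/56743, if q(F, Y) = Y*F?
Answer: -12546/56743 ≈ -0.22110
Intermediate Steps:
q(F, Y) = F*Y
q(102, -123)/56743 = (102*(-123))/56743 = -12546*1/56743 = -12546/56743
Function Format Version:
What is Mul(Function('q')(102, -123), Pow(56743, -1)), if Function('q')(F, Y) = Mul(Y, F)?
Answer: Rational(-12546, 56743) ≈ -0.22110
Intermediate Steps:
Function('q')(F, Y) = Mul(F, Y)
Mul(Function('q')(102, -123), Pow(56743, -1)) = Mul(Mul(102, -123), Pow(56743, -1)) = Mul(-12546, Rational(1, 56743)) = Rational(-12546, 56743)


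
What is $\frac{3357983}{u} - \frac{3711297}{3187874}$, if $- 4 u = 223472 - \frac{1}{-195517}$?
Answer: $- \frac{8534058528775075081}{139286423915246850} \approx -61.27$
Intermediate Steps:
$u = - \frac{43692575025}{782068}$ ($u = - \frac{223472 - \frac{1}{-195517}}{4} = - \frac{223472 - - \frac{1}{195517}}{4} = - \frac{223472 + \frac{1}{195517}}{4} = \left(- \frac{1}{4}\right) \frac{43692575025}{195517} = - \frac{43692575025}{782068} \approx -55868.0$)
$\frac{3357983}{u} - \frac{3711297}{3187874} = \frac{3357983}{- \frac{43692575025}{782068}} - \frac{3711297}{3187874} = 3357983 \left(- \frac{782068}{43692575025}\right) - \frac{3711297}{3187874} = - \frac{2626171048844}{43692575025} - \frac{3711297}{3187874} = - \frac{8534058528775075081}{139286423915246850}$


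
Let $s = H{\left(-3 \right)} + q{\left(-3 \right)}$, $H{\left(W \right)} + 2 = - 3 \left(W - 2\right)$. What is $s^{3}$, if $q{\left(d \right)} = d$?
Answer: $1000$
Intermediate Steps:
$H{\left(W \right)} = 4 - 3 W$ ($H{\left(W \right)} = -2 - 3 \left(W - 2\right) = -2 - 3 \left(-2 + W\right) = -2 - \left(-6 + 3 W\right) = 4 - 3 W$)
$s = 10$ ($s = \left(4 - -9\right) - 3 = \left(4 + 9\right) - 3 = 13 - 3 = 10$)
$s^{3} = 10^{3} = 1000$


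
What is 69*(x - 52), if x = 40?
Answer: -828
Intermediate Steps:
69*(x - 52) = 69*(40 - 52) = 69*(-12) = -828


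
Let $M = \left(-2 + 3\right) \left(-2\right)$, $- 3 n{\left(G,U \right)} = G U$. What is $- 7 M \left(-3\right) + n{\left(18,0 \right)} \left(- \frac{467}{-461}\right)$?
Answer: $-42$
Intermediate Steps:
$n{\left(G,U \right)} = - \frac{G U}{3}$
$M = -2$ ($M = 1 \left(-2\right) = -2$)
$- 7 M \left(-3\right) + n{\left(18,0 \right)} \left(- \frac{467}{-461}\right) = \left(-7\right) \left(-2\right) \left(-3\right) + \left(- \frac{1}{3}\right) 18 \cdot 0 \left(- \frac{467}{-461}\right) = 14 \left(-3\right) + 0 \left(\left(-467\right) \left(- \frac{1}{461}\right)\right) = -42 + 0 \cdot \frac{467}{461} = -42 + 0 = -42$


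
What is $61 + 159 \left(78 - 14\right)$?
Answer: $10237$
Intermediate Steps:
$61 + 159 \left(78 - 14\right) = 61 + 159 \cdot 64 = 61 + 10176 = 10237$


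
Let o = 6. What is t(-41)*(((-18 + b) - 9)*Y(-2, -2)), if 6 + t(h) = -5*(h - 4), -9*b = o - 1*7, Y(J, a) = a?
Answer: 35332/3 ≈ 11777.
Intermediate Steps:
b = ⅑ (b = -(6 - 1*7)/9 = -(6 - 7)/9 = -⅑*(-1) = ⅑ ≈ 0.11111)
t(h) = 14 - 5*h (t(h) = -6 - 5*(h - 4) = -6 - 5*(-4 + h) = -6 + (20 - 5*h) = 14 - 5*h)
t(-41)*(((-18 + b) - 9)*Y(-2, -2)) = (14 - 5*(-41))*(((-18 + ⅑) - 9)*(-2)) = (14 + 205)*((-161/9 - 9)*(-2)) = 219*(-242/9*(-2)) = 219*(484/9) = 35332/3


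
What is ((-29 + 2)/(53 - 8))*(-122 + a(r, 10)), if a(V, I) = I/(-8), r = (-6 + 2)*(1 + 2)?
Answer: 1479/20 ≈ 73.950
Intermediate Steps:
r = -12 (r = -4*3 = -12)
a(V, I) = -I/8 (a(V, I) = I*(-1/8) = -I/8)
((-29 + 2)/(53 - 8))*(-122 + a(r, 10)) = ((-29 + 2)/(53 - 8))*(-122 - 1/8*10) = (-27/45)*(-122 - 5/4) = -27*1/45*(-493/4) = -3/5*(-493/4) = 1479/20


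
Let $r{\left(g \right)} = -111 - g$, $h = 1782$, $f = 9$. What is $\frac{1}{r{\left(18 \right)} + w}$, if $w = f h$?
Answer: $\frac{1}{15909} \approx 6.2858 \cdot 10^{-5}$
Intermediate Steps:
$w = 16038$ ($w = 9 \cdot 1782 = 16038$)
$\frac{1}{r{\left(18 \right)} + w} = \frac{1}{\left(-111 - 18\right) + 16038} = \frac{1}{-129 + 16038} = \frac{1}{15909}$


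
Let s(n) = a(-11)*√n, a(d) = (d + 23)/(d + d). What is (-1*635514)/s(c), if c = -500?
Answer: -1165109*I*√5/50 ≈ -52105.0*I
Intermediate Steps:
a(d) = (23 + d)/(2*d) (a(d) = (23 + d)/((2*d)) = (23 + d)*(1/(2*d)) = (23 + d)/(2*d))
s(n) = -6*√n/11 (s(n) = ((½)*(23 - 11)/(-11))*√n = ((½)*(-1/11)*12)*√n = -6*√n/11)
(-1*635514)/s(c) = (-1*635514)/((-60*I*√5/11)) = -635514*11*I*√5/300 = -1165109*I*√5/50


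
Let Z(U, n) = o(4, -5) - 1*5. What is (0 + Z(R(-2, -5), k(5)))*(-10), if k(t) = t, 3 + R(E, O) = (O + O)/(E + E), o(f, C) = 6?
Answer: -10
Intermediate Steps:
R(E, O) = -3 + O/E (R(E, O) = -3 + (O + O)/(E + E) = -3 + (2*O)/((2*E)) = -3 + (2*O)*(1/(2*E)) = -3 + O/E)
Z(U, n) = 1 (Z(U, n) = 6 - 1*5 = 6 - 5 = 1)
(0 + Z(R(-2, -5), k(5)))*(-10) = (0 + 1)*(-10) = 1*(-10) = -10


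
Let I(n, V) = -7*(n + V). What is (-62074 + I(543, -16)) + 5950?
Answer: -59813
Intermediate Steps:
I(n, V) = -7*V - 7*n (I(n, V) = -7*(V + n) = -7*V - 7*n)
(-62074 + I(543, -16)) + 5950 = (-62074 + (-7*(-16) - 7*543)) + 5950 = (-62074 + (112 - 3801)) + 5950 = (-62074 - 3689) + 5950 = -65763 + 5950 = -59813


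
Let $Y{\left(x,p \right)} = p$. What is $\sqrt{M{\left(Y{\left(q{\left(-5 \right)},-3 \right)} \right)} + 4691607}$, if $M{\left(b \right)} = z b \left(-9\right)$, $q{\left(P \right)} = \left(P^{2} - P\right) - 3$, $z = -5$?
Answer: $4 \sqrt{293217} \approx 2166.0$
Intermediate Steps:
$q{\left(P \right)} = -3 + P^{2} - P$
$M{\left(b \right)} = 45 b$ ($M{\left(b \right)} = - 5 b \left(-9\right) = 45 b$)
$\sqrt{M{\left(Y{\left(q{\left(-5 \right)},-3 \right)} \right)} + 4691607} = \sqrt{45 \left(-3\right) + 4691607} = \sqrt{-135 + 4691607} = \sqrt{4691472} = 4 \sqrt{293217}$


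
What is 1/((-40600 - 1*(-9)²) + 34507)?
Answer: -1/6174 ≈ -0.00016197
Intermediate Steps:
1/((-40600 - 1*(-9)²) + 34507) = 1/((-40600 - 1*81) + 34507) = 1/((-40600 - 81) + 34507) = 1/(-40681 + 34507) = 1/(-6174) = -1/6174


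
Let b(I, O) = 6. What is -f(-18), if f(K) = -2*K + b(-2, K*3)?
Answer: -42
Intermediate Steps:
f(K) = 6 - 2*K (f(K) = -2*K + 6 = 6 - 2*K)
-f(-18) = -(6 - 2*(-18)) = -(6 + 36) = -1*42 = -42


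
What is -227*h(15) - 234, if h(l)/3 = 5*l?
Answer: -51309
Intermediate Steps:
h(l) = 15*l (h(l) = 3*(5*l) = 15*l)
-227*h(15) - 234 = -3405*15 - 234 = -227*225 - 234 = -51075 - 234 = -51309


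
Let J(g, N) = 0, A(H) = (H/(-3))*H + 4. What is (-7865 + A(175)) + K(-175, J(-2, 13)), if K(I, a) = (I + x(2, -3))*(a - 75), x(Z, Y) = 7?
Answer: -16408/3 ≈ -5469.3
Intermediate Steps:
A(H) = 4 - H²/3 (A(H) = (H*(-⅓))*H + 4 = (-H/3)*H + 4 = -H²/3 + 4 = 4 - H²/3)
K(I, a) = (-75 + a)*(7 + I) (K(I, a) = (I + 7)*(a - 75) = (7 + I)*(-75 + a) = (-75 + a)*(7 + I))
(-7865 + A(175)) + K(-175, J(-2, 13)) = (-7865 + (4 - ⅓*175²)) + (-525 - 75*(-175) + 7*0 - 175*0) = (-7865 + (4 - ⅓*30625)) + (-525 + 13125 + 0 + 0) = (-7865 + (4 - 30625/3)) + 12600 = (-7865 - 30613/3) + 12600 = -54208/3 + 12600 = -16408/3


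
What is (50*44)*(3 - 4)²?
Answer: 2200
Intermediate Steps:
(50*44)*(3 - 4)² = 2200*(-1)² = 2200*1 = 2200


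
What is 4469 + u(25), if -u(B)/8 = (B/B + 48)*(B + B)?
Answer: -15131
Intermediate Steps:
u(B) = -784*B (u(B) = -8*(B/B + 48)*(B + B) = -8*(1 + 48)*2*B = -392*2*B = -784*B)
4469 + u(25) = 4469 - 784*25 = 4469 - 19600 = -15131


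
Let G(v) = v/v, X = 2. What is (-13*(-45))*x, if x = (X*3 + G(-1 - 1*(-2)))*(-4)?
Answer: -16380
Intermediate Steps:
G(v) = 1
x = -28 (x = (2*3 + 1)*(-4) = (6 + 1)*(-4) = 7*(-4) = -28)
(-13*(-45))*x = -13*(-45)*(-28) = 585*(-28) = -16380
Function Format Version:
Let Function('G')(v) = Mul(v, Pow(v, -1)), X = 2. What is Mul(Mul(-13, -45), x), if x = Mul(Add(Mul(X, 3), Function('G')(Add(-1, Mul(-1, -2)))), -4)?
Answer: -16380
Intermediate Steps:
Function('G')(v) = 1
x = -28 (x = Mul(Add(Mul(2, 3), 1), -4) = Mul(Add(6, 1), -4) = Mul(7, -4) = -28)
Mul(Mul(-13, -45), x) = Mul(Mul(-13, -45), -28) = Mul(585, -28) = -16380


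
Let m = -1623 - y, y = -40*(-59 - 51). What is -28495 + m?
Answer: -34518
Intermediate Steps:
y = 4400 (y = -40*(-110) = 4400)
m = -6023 (m = -1623 - 1*4400 = -1623 - 4400 = -6023)
-28495 + m = -28495 - 6023 = -34518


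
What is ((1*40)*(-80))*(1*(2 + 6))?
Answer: -25600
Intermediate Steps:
((1*40)*(-80))*(1*(2 + 6)) = (40*(-80))*(1*8) = -3200*8 = -25600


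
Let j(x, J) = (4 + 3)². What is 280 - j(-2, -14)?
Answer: 231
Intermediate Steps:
j(x, J) = 49 (j(x, J) = 7² = 49)
280 - j(-2, -14) = 280 - 1*49 = 280 - 49 = 231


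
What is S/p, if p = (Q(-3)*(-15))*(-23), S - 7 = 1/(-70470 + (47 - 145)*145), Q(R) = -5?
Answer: -592759/146073000 ≈ -0.0040580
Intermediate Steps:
S = 592759/84680 (S = 7 + 1/(-70470 + (47 - 145)*145) = 7 + 1/(-70470 - 98*145) = 7 + 1/(-70470 - 14210) = 7 + 1/(-84680) = 7 - 1/84680 = 592759/84680 ≈ 7.0000)
p = -1725 (p = -5*(-15)*(-23) = 75*(-23) = -1725)
S/p = (592759/84680)/(-1725) = (592759/84680)*(-1/1725) = -592759/146073000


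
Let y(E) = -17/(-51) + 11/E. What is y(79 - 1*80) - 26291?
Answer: -78905/3 ≈ -26302.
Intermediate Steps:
y(E) = ⅓ + 11/E (y(E) = -17*(-1/51) + 11/E = ⅓ + 11/E)
y(79 - 1*80) - 26291 = (33 + (79 - 1*80))/(3*(79 - 1*80)) - 26291 = (33 + (79 - 80))/(3*(79 - 80)) - 26291 = (⅓)*(33 - 1)/(-1) - 26291 = (⅓)*(-1)*32 - 26291 = -32/3 - 26291 = -78905/3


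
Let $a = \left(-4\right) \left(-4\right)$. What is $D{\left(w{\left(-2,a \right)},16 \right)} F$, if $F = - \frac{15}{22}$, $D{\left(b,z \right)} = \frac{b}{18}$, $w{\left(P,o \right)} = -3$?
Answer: $\frac{5}{44} \approx 0.11364$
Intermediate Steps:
$a = 16$
$D{\left(b,z \right)} = \frac{b}{18}$ ($D{\left(b,z \right)} = b \frac{1}{18} = \frac{b}{18}$)
$F = - \frac{15}{22}$ ($F = \left(-15\right) \frac{1}{22} = - \frac{15}{22} \approx -0.68182$)
$D{\left(w{\left(-2,a \right)},16 \right)} F = \frac{1}{18} \left(-3\right) \left(- \frac{15}{22}\right) = \left(- \frac{1}{6}\right) \left(- \frac{15}{22}\right) = \frac{5}{44}$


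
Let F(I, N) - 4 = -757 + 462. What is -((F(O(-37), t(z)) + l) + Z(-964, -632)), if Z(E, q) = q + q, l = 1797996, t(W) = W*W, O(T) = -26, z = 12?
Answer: -1796441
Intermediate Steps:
t(W) = W²
F(I, N) = -291 (F(I, N) = 4 + (-757 + 462) = 4 - 295 = -291)
Z(E, q) = 2*q
-((F(O(-37), t(z)) + l) + Z(-964, -632)) = -((-291 + 1797996) + 2*(-632)) = -(1797705 - 1264) = -1*1796441 = -1796441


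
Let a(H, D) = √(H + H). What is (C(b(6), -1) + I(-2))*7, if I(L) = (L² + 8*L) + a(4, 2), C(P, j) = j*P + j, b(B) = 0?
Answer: -91 + 14*√2 ≈ -71.201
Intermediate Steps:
a(H, D) = √2*√H (a(H, D) = √(2*H) = √2*√H)
C(P, j) = j + P*j (C(P, j) = P*j + j = j + P*j)
I(L) = L² + 2*√2 + 8*L (I(L) = (L² + 8*L) + √2*√4 = (L² + 8*L) + √2*2 = (L² + 8*L) + 2*√2 = L² + 2*√2 + 8*L)
(C(b(6), -1) + I(-2))*7 = (-(1 + 0) + ((-2)² + 2*√2 + 8*(-2)))*7 = (-1*1 + (4 + 2*√2 - 16))*7 = (-1 + (-12 + 2*√2))*7 = (-13 + 2*√2)*7 = -91 + 14*√2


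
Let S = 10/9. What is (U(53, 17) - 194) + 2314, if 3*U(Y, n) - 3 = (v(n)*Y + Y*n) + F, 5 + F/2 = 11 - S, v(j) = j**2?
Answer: 203317/27 ≈ 7530.3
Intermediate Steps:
S = 10/9 (S = 10*(1/9) = 10/9 ≈ 1.1111)
F = 88/9 (F = -10 + 2*(11 - 1*10/9) = -10 + 2*(11 - 10/9) = -10 + 2*(89/9) = -10 + 178/9 = 88/9 ≈ 9.7778)
U(Y, n) = 115/27 + Y*n/3 + Y*n**2/3 (U(Y, n) = 1 + ((n**2*Y + Y*n) + 88/9)/3 = 1 + ((Y*n**2 + Y*n) + 88/9)/3 = 1 + ((Y*n + Y*n**2) + 88/9)/3 = 1 + (88/9 + Y*n + Y*n**2)/3 = 1 + (88/27 + Y*n/3 + Y*n**2/3) = 115/27 + Y*n/3 + Y*n**2/3)
(U(53, 17) - 194) + 2314 = ((115/27 + (1/3)*53*17 + (1/3)*53*17**2) - 194) + 2314 = ((115/27 + 901/3 + (1/3)*53*289) - 194) + 2314 = ((115/27 + 901/3 + 15317/3) - 194) + 2314 = (146077/27 - 194) + 2314 = 140839/27 + 2314 = 203317/27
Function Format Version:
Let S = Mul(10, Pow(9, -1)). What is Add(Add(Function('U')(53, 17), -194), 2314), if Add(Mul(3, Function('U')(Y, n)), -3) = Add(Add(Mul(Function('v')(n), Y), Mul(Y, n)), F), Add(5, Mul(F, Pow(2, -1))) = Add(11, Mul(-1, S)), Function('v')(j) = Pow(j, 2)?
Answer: Rational(203317, 27) ≈ 7530.3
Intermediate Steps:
S = Rational(10, 9) (S = Mul(10, Rational(1, 9)) = Rational(10, 9) ≈ 1.1111)
F = Rational(88, 9) (F = Add(-10, Mul(2, Add(11, Mul(-1, Rational(10, 9))))) = Add(-10, Mul(2, Add(11, Rational(-10, 9)))) = Add(-10, Mul(2, Rational(89, 9))) = Add(-10, Rational(178, 9)) = Rational(88, 9) ≈ 9.7778)
Function('U')(Y, n) = Add(Rational(115, 27), Mul(Rational(1, 3), Y, n), Mul(Rational(1, 3), Y, Pow(n, 2))) (Function('U')(Y, n) = Add(1, Mul(Rational(1, 3), Add(Add(Mul(Pow(n, 2), Y), Mul(Y, n)), Rational(88, 9)))) = Add(1, Mul(Rational(1, 3), Add(Add(Mul(Y, Pow(n, 2)), Mul(Y, n)), Rational(88, 9)))) = Add(1, Mul(Rational(1, 3), Add(Add(Mul(Y, n), Mul(Y, Pow(n, 2))), Rational(88, 9)))) = Add(1, Mul(Rational(1, 3), Add(Rational(88, 9), Mul(Y, n), Mul(Y, Pow(n, 2))))) = Add(1, Add(Rational(88, 27), Mul(Rational(1, 3), Y, n), Mul(Rational(1, 3), Y, Pow(n, 2)))) = Add(Rational(115, 27), Mul(Rational(1, 3), Y, n), Mul(Rational(1, 3), Y, Pow(n, 2))))
Add(Add(Function('U')(53, 17), -194), 2314) = Add(Add(Add(Rational(115, 27), Mul(Rational(1, 3), 53, 17), Mul(Rational(1, 3), 53, Pow(17, 2))), -194), 2314) = Add(Add(Add(Rational(115, 27), Rational(901, 3), Mul(Rational(1, 3), 53, 289)), -194), 2314) = Add(Add(Add(Rational(115, 27), Rational(901, 3), Rational(15317, 3)), -194), 2314) = Add(Add(Rational(146077, 27), -194), 2314) = Add(Rational(140839, 27), 2314) = Rational(203317, 27)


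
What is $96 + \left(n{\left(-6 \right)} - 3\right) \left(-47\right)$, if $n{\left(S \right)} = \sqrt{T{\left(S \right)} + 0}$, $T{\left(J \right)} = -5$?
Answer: $237 - 47 i \sqrt{5} \approx 237.0 - 105.1 i$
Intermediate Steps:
$n{\left(S \right)} = i \sqrt{5}$ ($n{\left(S \right)} = \sqrt{-5 + 0} = \sqrt{-5} = i \sqrt{5}$)
$96 + \left(n{\left(-6 \right)} - 3\right) \left(-47\right) = 96 + \left(i \sqrt{5} - 3\right) \left(-47\right) = 96 + \left(-3 + i \sqrt{5}\right) \left(-47\right) = 96 + \left(141 - 47 i \sqrt{5}\right) = 237 - 47 i \sqrt{5}$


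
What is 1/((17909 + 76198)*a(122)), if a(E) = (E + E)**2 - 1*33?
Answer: 1/5599648821 ≈ 1.7858e-10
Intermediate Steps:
a(E) = -33 + 4*E**2 (a(E) = (2*E)**2 - 33 = 4*E**2 - 33 = -33 + 4*E**2)
1/((17909 + 76198)*a(122)) = 1/((17909 + 76198)*(-33 + 4*122**2)) = 1/(94107*(-33 + 4*14884)) = 1/(94107*(-33 + 59536)) = (1/94107)/59503 = (1/94107)*(1/59503) = 1/5599648821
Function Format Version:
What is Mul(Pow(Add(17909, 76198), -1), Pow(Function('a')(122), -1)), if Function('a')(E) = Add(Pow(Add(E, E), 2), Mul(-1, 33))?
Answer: Rational(1, 5599648821) ≈ 1.7858e-10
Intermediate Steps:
Function('a')(E) = Add(-33, Mul(4, Pow(E, 2))) (Function('a')(E) = Add(Pow(Mul(2, E), 2), -33) = Add(Mul(4, Pow(E, 2)), -33) = Add(-33, Mul(4, Pow(E, 2))))
Mul(Pow(Add(17909, 76198), -1), Pow(Function('a')(122), -1)) = Mul(Pow(Add(17909, 76198), -1), Pow(Add(-33, Mul(4, Pow(122, 2))), -1)) = Mul(Pow(94107, -1), Pow(Add(-33, Mul(4, 14884)), -1)) = Mul(Rational(1, 94107), Pow(Add(-33, 59536), -1)) = Mul(Rational(1, 94107), Pow(59503, -1)) = Mul(Rational(1, 94107), Rational(1, 59503)) = Rational(1, 5599648821)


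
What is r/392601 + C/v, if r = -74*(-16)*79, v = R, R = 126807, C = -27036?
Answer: 415552972/16594851669 ≈ 0.025041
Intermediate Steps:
v = 126807
r = 93536 (r = 1184*79 = 93536)
r/392601 + C/v = 93536/392601 - 27036/126807 = 93536*(1/392601) - 27036*1/126807 = 93536/392601 - 9012/42269 = 415552972/16594851669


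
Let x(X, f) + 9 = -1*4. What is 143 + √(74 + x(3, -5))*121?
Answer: 143 + 121*√61 ≈ 1088.0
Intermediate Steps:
x(X, f) = -13 (x(X, f) = -9 - 1*4 = -9 - 4 = -13)
143 + √(74 + x(3, -5))*121 = 143 + √(74 - 13)*121 = 143 + √61*121 = 143 + 121*√61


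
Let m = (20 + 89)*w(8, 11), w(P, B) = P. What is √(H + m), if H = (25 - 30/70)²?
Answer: 2*√18078/7 ≈ 38.416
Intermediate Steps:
H = 29584/49 (H = (25 - 30*1/70)² = (25 - 3/7)² = (172/7)² = 29584/49 ≈ 603.75)
m = 872 (m = (20 + 89)*8 = 109*8 = 872)
√(H + m) = √(29584/49 + 872) = √(72312/49) = 2*√18078/7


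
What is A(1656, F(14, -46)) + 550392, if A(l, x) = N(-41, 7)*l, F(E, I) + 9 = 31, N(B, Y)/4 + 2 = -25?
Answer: 371544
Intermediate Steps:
N(B, Y) = -108 (N(B, Y) = -8 + 4*(-25) = -8 - 100 = -108)
F(E, I) = 22 (F(E, I) = -9 + 31 = 22)
A(l, x) = -108*l
A(1656, F(14, -46)) + 550392 = -108*1656 + 550392 = -178848 + 550392 = 371544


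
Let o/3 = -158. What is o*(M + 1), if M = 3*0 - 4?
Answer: 1422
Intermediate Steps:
o = -474 (o = 3*(-158) = -474)
M = -4 (M = 0 - 4 = -4)
o*(M + 1) = -474*(-4 + 1) = -474*(-3) = 1422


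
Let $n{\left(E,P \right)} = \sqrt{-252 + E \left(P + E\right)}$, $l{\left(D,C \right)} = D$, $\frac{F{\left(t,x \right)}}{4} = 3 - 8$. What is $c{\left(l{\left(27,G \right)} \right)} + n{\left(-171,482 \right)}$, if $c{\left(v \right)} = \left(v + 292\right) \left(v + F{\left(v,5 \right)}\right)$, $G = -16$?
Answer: $2233 + 3 i \sqrt{5937} \approx 2233.0 + 231.16 i$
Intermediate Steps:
$F{\left(t,x \right)} = -20$ ($F{\left(t,x \right)} = 4 \left(3 - 8\right) = 4 \left(-5\right) = -20$)
$c{\left(v \right)} = \left(-20 + v\right) \left(292 + v\right)$ ($c{\left(v \right)} = \left(v + 292\right) \left(v - 20\right) = \left(292 + v\right) \left(-20 + v\right) = \left(-20 + v\right) \left(292 + v\right)$)
$n{\left(E,P \right)} = \sqrt{-252 + E \left(E + P\right)}$
$c{\left(l{\left(27,G \right)} \right)} + n{\left(-171,482 \right)} = \left(-5840 + 27^{2} + 272 \cdot 27\right) + \sqrt{-252 + \left(-171\right)^{2} - 82422} = \left(-5840 + 729 + 7344\right) + \sqrt{-252 + 29241 - 82422} = 2233 + \sqrt{-53433} = 2233 + 3 i \sqrt{5937}$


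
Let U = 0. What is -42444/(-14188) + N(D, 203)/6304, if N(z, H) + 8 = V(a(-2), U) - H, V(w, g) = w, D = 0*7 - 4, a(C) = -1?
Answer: 16534945/5590072 ≈ 2.9579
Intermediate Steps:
D = -4 (D = 0 - 4 = -4)
N(z, H) = -9 - H (N(z, H) = -8 + (-1 - H) = -9 - H)
-42444/(-14188) + N(D, 203)/6304 = -42444/(-14188) + (-9 - 1*203)/6304 = -42444*(-1/14188) + (-9 - 203)*(1/6304) = 10611/3547 - 212*1/6304 = 10611/3547 - 53/1576 = 16534945/5590072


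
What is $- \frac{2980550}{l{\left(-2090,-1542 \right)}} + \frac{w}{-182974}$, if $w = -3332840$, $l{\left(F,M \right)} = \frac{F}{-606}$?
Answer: $- \frac{1502195939630}{1738253} \approx -8.642 \cdot 10^{5}$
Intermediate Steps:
$l{\left(F,M \right)} = - \frac{F}{606}$ ($l{\left(F,M \right)} = F \left(- \frac{1}{606}\right) = - \frac{F}{606}$)
$- \frac{2980550}{l{\left(-2090,-1542 \right)}} + \frac{w}{-182974} = - \frac{2980550}{\left(- \frac{1}{606}\right) \left(-2090\right)} - \frac{3332840}{-182974} = - \frac{2980550}{\frac{1045}{303}} - - \frac{1666420}{91487} = \left(-2980550\right) \frac{303}{1045} + \frac{1666420}{91487} = - \frac{180621330}{209} + \frac{1666420}{91487} = - \frac{1502195939630}{1738253}$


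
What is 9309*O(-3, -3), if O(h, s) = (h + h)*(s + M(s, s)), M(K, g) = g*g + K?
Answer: -167562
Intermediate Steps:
M(K, g) = K + g**2 (M(K, g) = g**2 + K = K + g**2)
O(h, s) = 2*h*(s**2 + 2*s) (O(h, s) = (h + h)*(s + (s + s**2)) = (2*h)*(s**2 + 2*s) = 2*h*(s**2 + 2*s))
9309*O(-3, -3) = 9309*(2*(-3)*(-3)*(2 - 3)) = 9309*(2*(-3)*(-3)*(-1)) = 9309*(-18) = -167562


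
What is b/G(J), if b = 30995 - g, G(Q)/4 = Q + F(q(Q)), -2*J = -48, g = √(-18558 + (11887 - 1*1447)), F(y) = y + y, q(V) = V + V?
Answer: 6199/96 - I*√902/160 ≈ 64.573 - 0.18771*I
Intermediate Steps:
q(V) = 2*V
F(y) = 2*y
g = 3*I*√902 (g = √(-18558 + (11887 - 1447)) = √(-18558 + 10440) = √(-8118) = 3*I*√902 ≈ 90.1*I)
J = 24 (J = -½*(-48) = 24)
G(Q) = 20*Q (G(Q) = 4*(Q + 2*(2*Q)) = 4*(Q + 4*Q) = 4*(5*Q) = 20*Q)
b = 30995 - 3*I*√902 ≈ 30995.0 - 90.1*I
b/G(J) = (30995 - 3*I*√902)/((20*24)) = (30995 - 3*I*√902)/480 = (30995 - 3*I*√902)*(1/480) = 6199/96 - I*√902/160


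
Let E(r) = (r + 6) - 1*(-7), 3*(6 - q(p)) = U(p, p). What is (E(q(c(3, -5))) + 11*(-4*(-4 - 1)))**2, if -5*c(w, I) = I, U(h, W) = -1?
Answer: 515524/9 ≈ 57280.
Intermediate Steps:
c(w, I) = -I/5
q(p) = 19/3 (q(p) = 6 - 1/3*(-1) = 6 + 1/3 = 19/3)
E(r) = 13 + r (E(r) = (6 + r) + 7 = 13 + r)
(E(q(c(3, -5))) + 11*(-4*(-4 - 1)))**2 = ((13 + 19/3) + 11*(-4*(-4 - 1)))**2 = (58/3 + 11*(-4*(-5)))**2 = (58/3 + 11*20)**2 = (58/3 + 220)**2 = (718/3)**2 = 515524/9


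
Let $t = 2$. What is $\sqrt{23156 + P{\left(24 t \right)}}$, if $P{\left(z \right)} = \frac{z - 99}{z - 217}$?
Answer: $\frac{\sqrt{3913415}}{13} \approx 152.17$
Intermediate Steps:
$P{\left(z \right)} = \frac{-99 + z}{-217 + z}$
$\sqrt{23156 + P{\left(24 t \right)}} = \sqrt{23156 + \frac{-99 + 24 \cdot 2}{-217 + 24 \cdot 2}} = \sqrt{23156 + \frac{-99 + 48}{-217 + 48}} = \sqrt{23156 + \frac{1}{-169} \left(-51\right)} = \sqrt{23156 - - \frac{51}{169}} = \sqrt{23156 + \frac{51}{169}} = \sqrt{\frac{3913415}{169}} = \frac{\sqrt{3913415}}{13}$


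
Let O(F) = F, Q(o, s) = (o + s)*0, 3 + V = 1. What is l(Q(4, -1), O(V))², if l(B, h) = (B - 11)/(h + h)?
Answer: 121/16 ≈ 7.5625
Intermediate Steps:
V = -2 (V = -3 + 1 = -2)
Q(o, s) = 0
l(B, h) = (-11 + B)/(2*h) (l(B, h) = (-11 + B)/((2*h)) = (-11 + B)*(1/(2*h)) = (-11 + B)/(2*h))
l(Q(4, -1), O(V))² = ((½)*(-11 + 0)/(-2))² = ((½)*(-½)*(-11))² = (11/4)² = 121/16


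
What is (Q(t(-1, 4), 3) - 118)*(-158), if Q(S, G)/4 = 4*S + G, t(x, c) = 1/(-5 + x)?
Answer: 51508/3 ≈ 17169.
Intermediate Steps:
Q(S, G) = 4*G + 16*S (Q(S, G) = 4*(4*S + G) = 4*(G + 4*S) = 4*G + 16*S)
(Q(t(-1, 4), 3) - 118)*(-158) = ((4*3 + 16/(-5 - 1)) - 118)*(-158) = ((12 + 16/(-6)) - 118)*(-158) = ((12 + 16*(-1/6)) - 118)*(-158) = ((12 - 8/3) - 118)*(-158) = (28/3 - 118)*(-158) = -326/3*(-158) = 51508/3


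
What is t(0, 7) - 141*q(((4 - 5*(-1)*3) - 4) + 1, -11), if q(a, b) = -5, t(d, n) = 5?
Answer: 710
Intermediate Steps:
t(0, 7) - 141*q(((4 - 5*(-1)*3) - 4) + 1, -11) = 5 - 141*(-5) = 5 + 705 = 710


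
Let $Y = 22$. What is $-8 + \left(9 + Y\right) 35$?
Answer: $1077$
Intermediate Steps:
$-8 + \left(9 + Y\right) 35 = -8 + \left(9 + 22\right) 35 = -8 + 31 \cdot 35 = -8 + 1085 = 1077$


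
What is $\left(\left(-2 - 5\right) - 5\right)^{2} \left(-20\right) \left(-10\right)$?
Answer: $28800$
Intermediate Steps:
$\left(\left(-2 - 5\right) - 5\right)^{2} \left(-20\right) \left(-10\right) = \left(-7 - 5\right)^{2} \left(-20\right) \left(-10\right) = \left(-12\right)^{2} \left(-20\right) \left(-10\right) = 144 \left(-20\right) \left(-10\right) = \left(-2880\right) \left(-10\right) = 28800$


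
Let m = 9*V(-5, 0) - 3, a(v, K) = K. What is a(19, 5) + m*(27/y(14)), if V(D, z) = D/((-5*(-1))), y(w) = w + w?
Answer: -46/7 ≈ -6.5714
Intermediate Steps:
y(w) = 2*w
V(D, z) = D/5
m = -12 (m = 9*((⅕)*(-5)) - 3 = 9*(-1) - 3 = -9 - 3 = -12)
a(19, 5) + m*(27/y(14)) = 5 - 324/(2*14) = 5 - 324/28 = 5 - 12*27/28 = 5 - 81/7 = -46/7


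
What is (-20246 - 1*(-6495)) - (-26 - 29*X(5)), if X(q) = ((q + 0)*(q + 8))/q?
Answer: -13348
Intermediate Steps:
X(q) = 8 + q (X(q) = (q*(8 + q))/q = 8 + q)
(-20246 - 1*(-6495)) - (-26 - 29*X(5)) = (-20246 - 1*(-6495)) - (-26 - 29*(8 + 5)) = (-20246 + 6495) - (-26 - 29*13) = -13751 - (-26 - 377) = -13751 - 1*(-403) = -13751 + 403 = -13348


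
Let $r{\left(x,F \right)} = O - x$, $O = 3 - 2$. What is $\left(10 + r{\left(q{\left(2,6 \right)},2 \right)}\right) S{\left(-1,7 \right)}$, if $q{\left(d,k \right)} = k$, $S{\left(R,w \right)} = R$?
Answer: $-5$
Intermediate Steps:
$O = 1$
$r{\left(x,F \right)} = 1 - x$
$\left(10 + r{\left(q{\left(2,6 \right)},2 \right)}\right) S{\left(-1,7 \right)} = \left(10 + \left(1 - 6\right)\right) \left(-1\right) = \left(10 - 5\right) \left(-1\right) = 5 \left(-1\right) = -5$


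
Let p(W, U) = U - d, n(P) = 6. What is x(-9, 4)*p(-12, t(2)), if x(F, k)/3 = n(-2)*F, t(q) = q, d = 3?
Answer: 162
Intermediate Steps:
p(W, U) = -3 + U (p(W, U) = U - 1*3 = U - 3 = -3 + U)
x(F, k) = 18*F (x(F, k) = 3*(6*F) = 18*F)
x(-9, 4)*p(-12, t(2)) = (18*(-9))*(-3 + 2) = -162*(-1) = 162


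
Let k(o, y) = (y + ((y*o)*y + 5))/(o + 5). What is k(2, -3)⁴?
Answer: 160000/2401 ≈ 66.639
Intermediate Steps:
k(o, y) = (5 + y + o*y²)/(5 + o) (k(o, y) = (y + ((o*y)*y + 5))/(5 + o) = (y + (o*y² + 5))/(5 + o) = (y + (5 + o*y²))/(5 + o) = (5 + y + o*y²)/(5 + o))
k(2, -3)⁴ = ((5 - 3 + 2*(-3)²)/(5 + 2))⁴ = ((5 - 3 + 2*9)/7)⁴ = ((5 - 3 + 18)/7)⁴ = ((⅐)*20)⁴ = (20/7)⁴ = 160000/2401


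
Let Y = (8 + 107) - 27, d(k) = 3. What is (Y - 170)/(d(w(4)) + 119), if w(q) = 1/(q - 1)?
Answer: -41/61 ≈ -0.67213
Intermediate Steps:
w(q) = 1/(-1 + q)
Y = 88 (Y = 115 - 27 = 88)
(Y - 170)/(d(w(4)) + 119) = (88 - 170)/(3 + 119) = -82/122 = -82*1/122 = -41/61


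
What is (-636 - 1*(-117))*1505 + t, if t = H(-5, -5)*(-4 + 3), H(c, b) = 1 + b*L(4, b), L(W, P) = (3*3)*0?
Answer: -781096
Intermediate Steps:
L(W, P) = 0 (L(W, P) = 9*0 = 0)
H(c, b) = 1 (H(c, b) = 1 + b*0 = 1 + 0 = 1)
t = -1 (t = 1*(-4 + 3) = 1*(-1) = -1)
(-636 - 1*(-117))*1505 + t = (-636 - 1*(-117))*1505 - 1 = (-636 + 117)*1505 - 1 = -519*1505 - 1 = -781095 - 1 = -781096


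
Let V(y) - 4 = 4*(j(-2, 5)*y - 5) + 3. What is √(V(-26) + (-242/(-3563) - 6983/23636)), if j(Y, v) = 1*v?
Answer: I*√945436076686613687/42107534 ≈ 23.092*I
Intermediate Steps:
j(Y, v) = v
V(y) = -13 + 20*y (V(y) = 4 + (4*(5*y - 5) + 3) = 4 + (4*(-5 + 5*y) + 3) = 4 + ((-20 + 20*y) + 3) = 4 + (-17 + 20*y) = -13 + 20*y)
√(V(-26) + (-242/(-3563) - 6983/23636)) = √((-13 + 20*(-26)) + (-242/(-3563) - 6983/23636)) = √((-13 - 520) + (-242*(-1/3563) - 6983*1/23636)) = √(-533 + (242/3563 - 6983/23636)) = √(-533 - 19160517/84215068) = √(-44905791761/84215068) = I*√945436076686613687/42107534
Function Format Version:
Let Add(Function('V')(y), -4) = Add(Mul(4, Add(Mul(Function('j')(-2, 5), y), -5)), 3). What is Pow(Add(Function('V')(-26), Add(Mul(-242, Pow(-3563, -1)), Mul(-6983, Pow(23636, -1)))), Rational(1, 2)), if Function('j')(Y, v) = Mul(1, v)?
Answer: Mul(Rational(1, 42107534), I, Pow(945436076686613687, Rational(1, 2))) ≈ Mul(23.092, I)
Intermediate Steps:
Function('j')(Y, v) = v
Function('V')(y) = Add(-13, Mul(20, y)) (Function('V')(y) = Add(4, Add(Mul(4, Add(Mul(5, y), -5)), 3)) = Add(4, Add(Mul(4, Add(-5, Mul(5, y))), 3)) = Add(4, Add(Add(-20, Mul(20, y)), 3)) = Add(4, Add(-17, Mul(20, y))) = Add(-13, Mul(20, y)))
Pow(Add(Function('V')(-26), Add(Mul(-242, Pow(-3563, -1)), Mul(-6983, Pow(23636, -1)))), Rational(1, 2)) = Pow(Add(Add(-13, Mul(20, -26)), Add(Mul(-242, Pow(-3563, -1)), Mul(-6983, Pow(23636, -1)))), Rational(1, 2)) = Pow(Add(Add(-13, -520), Add(Mul(-242, Rational(-1, 3563)), Mul(-6983, Rational(1, 23636)))), Rational(1, 2)) = Pow(Add(-533, Add(Rational(242, 3563), Rational(-6983, 23636))), Rational(1, 2)) = Pow(Add(-533, Rational(-19160517, 84215068)), Rational(1, 2)) = Pow(Rational(-44905791761, 84215068), Rational(1, 2)) = Mul(Rational(1, 42107534), I, Pow(945436076686613687, Rational(1, 2)))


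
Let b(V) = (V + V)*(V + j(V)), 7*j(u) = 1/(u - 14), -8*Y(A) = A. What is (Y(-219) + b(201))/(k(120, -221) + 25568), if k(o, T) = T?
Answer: 282149477/88477928 ≈ 3.1889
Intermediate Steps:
Y(A) = -A/8
j(u) = 1/(7*(-14 + u)) (j(u) = 1/(7*(u - 14)) = 1/(7*(-14 + u)))
b(V) = 2*V*(V + 1/(7*(-14 + V))) (b(V) = (V + V)*(V + 1/(7*(-14 + V))) = (2*V)*(V + 1/(7*(-14 + V))) = 2*V*(V + 1/(7*(-14 + V))))
(Y(-219) + b(201))/(k(120, -221) + 25568) = (-1/8*(-219) + (2/7)*201*(1 + 7*201*(-14 + 201))/(-14 + 201))/(-221 + 25568) = (219/8 + (2/7)*201*(1 + 7*201*187)/187)/25347 = (219/8 + (2/7)*201*(1/187)*(1 + 263109))*(1/25347) = (219/8 + (2/7)*201*(1/187)*263110)*(1/25347) = (219/8 + 105770220/1309)*(1/25347) = (846448431/10472)*(1/25347) = 282149477/88477928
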